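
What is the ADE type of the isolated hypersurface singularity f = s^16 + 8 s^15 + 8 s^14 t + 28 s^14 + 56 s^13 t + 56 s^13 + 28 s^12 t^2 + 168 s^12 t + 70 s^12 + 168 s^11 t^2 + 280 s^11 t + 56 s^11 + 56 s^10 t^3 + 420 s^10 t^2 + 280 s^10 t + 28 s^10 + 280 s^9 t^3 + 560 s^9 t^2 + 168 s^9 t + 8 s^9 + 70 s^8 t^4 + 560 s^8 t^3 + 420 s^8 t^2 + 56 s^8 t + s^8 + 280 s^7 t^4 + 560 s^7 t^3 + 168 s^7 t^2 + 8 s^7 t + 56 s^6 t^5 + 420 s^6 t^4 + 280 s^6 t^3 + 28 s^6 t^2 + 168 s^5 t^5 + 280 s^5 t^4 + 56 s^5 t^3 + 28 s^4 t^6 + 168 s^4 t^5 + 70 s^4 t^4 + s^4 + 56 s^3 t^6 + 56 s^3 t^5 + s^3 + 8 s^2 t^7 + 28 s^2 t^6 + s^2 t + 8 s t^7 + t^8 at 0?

The Hessian of f at 0 has rank 0. Corank 2; j^3 = s^2*(s + t) has shape L^2 M (L != M), so D-series; mu = 9 gives D_9.

D_{9}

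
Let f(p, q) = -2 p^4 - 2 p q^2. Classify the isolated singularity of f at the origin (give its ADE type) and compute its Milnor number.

The Hessian of f at 0 is [[0, 0], [0, 0]] with rank 0, so corank 2. A Groebner basis of the Jacobian ideal J(f) in C{p,q} is {p^3 + q^2/4, q^3, p*q}; counting standard monomials gives mu = 5. Corank 2; j^3 = -2*p*q^2 has shape L^2 M (L != M), so D-series; mu = 5 gives D_5.

Type D_{5}, Milnor number mu = 5.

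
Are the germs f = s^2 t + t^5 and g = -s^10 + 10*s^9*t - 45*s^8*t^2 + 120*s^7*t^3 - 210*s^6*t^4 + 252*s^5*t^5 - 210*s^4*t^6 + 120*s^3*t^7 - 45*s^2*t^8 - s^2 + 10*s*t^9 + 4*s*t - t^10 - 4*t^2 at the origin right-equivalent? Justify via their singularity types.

The Hessian of f at 0 has rank 0. Corank 2; j^3 = s^2*t has shape L^2 M (L != M), so D-series; mu = 6 gives D_6. The Hessian of g at 0 has rank 1. Corank 1: A-series; mu = 9 gives A_9. f is D_6 but g is A_9, hence not right-equivalent.

No.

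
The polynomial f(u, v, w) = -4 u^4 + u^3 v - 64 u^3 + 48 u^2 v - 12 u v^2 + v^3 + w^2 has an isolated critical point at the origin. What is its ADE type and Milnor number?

The Hessian of f at 0 is [[0, 0, 0], [0, 0, 0], [0, 0, 2]] with rank 1, so corank 2. A Groebner basis of the Jacobian ideal J(f) in C{u,v,w} is {196608*u^2 - 98304*u*v + v^4 + 64*v^3 + 12288*v^2, u^3 + 48*u^2 - 24*u*v + 3*v^2, u^2*v + 192*u^2 - 96*u*v + 12*v^2, 512*u^2 + u*v^2 - 256*u*v - v^3/12 + 32*v^2, w}; counting standard monomials gives mu = 7. Corank 2; j^3 = -(4*u - v)^3 is a perfect cube, so E-series; the 4-jet and mu = 7 give E_7.

Type E_{7}, Milnor number mu = 7.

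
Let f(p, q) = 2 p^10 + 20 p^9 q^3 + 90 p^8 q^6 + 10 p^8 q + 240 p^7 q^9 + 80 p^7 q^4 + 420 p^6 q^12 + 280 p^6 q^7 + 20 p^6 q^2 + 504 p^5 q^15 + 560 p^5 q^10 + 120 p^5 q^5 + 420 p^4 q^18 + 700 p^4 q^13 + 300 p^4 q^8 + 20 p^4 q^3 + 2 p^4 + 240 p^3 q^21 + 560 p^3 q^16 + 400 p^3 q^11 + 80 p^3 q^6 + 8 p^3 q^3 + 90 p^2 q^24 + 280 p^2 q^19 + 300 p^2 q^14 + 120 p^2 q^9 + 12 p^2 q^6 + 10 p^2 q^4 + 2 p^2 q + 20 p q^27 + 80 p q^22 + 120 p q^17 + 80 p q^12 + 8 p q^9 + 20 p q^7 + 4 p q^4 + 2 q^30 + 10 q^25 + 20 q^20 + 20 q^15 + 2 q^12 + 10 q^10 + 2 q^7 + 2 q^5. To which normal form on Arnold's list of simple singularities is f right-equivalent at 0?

D_6

The Hessian of f at 0 has rank 0. Corank 2; j^3 = 2*p^2*q has shape L^2 M (L != M), so D-series; mu = 6 gives D_6.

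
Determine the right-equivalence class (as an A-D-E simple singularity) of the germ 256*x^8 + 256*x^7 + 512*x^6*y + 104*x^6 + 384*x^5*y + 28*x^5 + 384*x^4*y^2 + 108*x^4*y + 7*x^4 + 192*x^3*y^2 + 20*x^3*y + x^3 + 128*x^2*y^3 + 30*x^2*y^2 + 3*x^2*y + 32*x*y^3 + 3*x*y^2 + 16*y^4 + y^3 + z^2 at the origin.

The Hessian of f at 0 is [[0, 0, 0], [0, 0, 0], [0, 0, 2]] with rank 1, so corank 2. A Groebner basis of the Jacobian ideal J(f) in C{x,y,z} is {x^3 + 3*x^2/2 + 3*x*y + 3*y^2/2, x^2*y - 5*x^2/4 - 5*x*y/2 - 5*y^2/4, x^2 + x*y^2 + 2*x*y + y^2, -3*x^2/4 - 3*x*y/2 + y^3 - 3*y^2/4, z}; counting standard monomials gives mu = 6. Corank 2; j^3 = (x + y)^3 is a perfect cube, so E-series; the 4-jet and mu = 6 give E_6.

E_{6}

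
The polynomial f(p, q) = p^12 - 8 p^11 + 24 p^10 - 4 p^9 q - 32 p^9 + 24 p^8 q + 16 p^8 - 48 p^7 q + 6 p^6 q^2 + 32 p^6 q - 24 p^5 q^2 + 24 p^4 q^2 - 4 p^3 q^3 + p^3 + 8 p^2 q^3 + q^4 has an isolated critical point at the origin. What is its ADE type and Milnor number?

Type E_6, Milnor number mu = 6.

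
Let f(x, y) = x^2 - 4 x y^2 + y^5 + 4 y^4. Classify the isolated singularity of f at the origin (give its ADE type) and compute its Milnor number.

The Hessian of f at 0 has rank 1. Corank 1: A-series; mu = 4 gives A_4.

Type A_4, Milnor number mu = 4.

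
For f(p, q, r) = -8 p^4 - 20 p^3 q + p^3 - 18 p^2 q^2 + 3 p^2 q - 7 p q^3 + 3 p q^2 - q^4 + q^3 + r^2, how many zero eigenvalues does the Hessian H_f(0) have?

Hessian at 0 has rank 1.

2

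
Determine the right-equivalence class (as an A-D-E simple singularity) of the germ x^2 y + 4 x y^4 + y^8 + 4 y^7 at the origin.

The Hessian of f at 0 has rank 0. Corank 2; j^3 = x^2*y has shape L^2 M (L != M), so D-series; mu = 9 gives D_9.

D_9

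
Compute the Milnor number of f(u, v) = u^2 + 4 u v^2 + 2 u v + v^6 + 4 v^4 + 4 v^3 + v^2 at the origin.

5

The Hessian of f at 0 is [[2, 2], [2, 2]] with rank 1, so corank 1. A Groebner basis of the Jacobian ideal J(f) in C{u,v} is {u^3 + 3*u^2/2 + 5*u*v/2 - u/2 - v/2, u^2*v - u^2 - 3*u*v/2 + u/4 + v/4, u/2 + v^2 + v/2}; counting standard monomials gives mu = 5. Corank 1: A-series; mu = 5 gives A_5.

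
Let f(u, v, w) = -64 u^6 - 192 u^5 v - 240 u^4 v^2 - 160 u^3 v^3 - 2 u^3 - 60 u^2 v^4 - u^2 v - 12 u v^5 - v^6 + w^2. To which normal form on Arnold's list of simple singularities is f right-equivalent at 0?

D7

The Hessian of f at 0 is [[0, 0, 0], [0, 0, 0], [0, 0, 2]] with rank 1, so corank 2. A Groebner basis of the Jacobian ideal J(f) in C{u,v,w} is {-u*v/12 + v^5, u*v^2, u^2 + u*v/2, w}; counting standard monomials gives mu = 7. Corank 2; j^3 = -u^2*(2*u + v) has shape L^2 M (L != M), so D-series; mu = 7 gives D_7.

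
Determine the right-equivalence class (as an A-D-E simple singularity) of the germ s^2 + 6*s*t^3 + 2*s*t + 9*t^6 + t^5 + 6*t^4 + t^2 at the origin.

A_4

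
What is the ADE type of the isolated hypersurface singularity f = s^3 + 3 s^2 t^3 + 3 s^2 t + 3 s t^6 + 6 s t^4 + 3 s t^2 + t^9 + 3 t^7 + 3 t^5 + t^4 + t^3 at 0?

E_{6}

The Hessian of f at 0 has rank 0. Corank 2; j^3 = (s + t)^3 is a perfect cube, so E-series; the 4-jet and mu = 6 give E_6.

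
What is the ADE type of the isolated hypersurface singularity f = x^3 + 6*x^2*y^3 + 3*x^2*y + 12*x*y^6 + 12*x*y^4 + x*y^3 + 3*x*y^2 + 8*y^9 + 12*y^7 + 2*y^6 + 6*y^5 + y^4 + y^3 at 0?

The Hessian of f at 0 is [[0, 0], [0, 0]] with rank 0, so corank 2. A Groebner basis of the Jacobian ideal J(f) in C{x,y} is {x^3 + 3*x^2*y + 6*x^2 + 12*x*y + 6*y^2, -3*x^2 + x*y^2 - 6*x*y - 3*y^2, 3*x^2 + 6*x*y + y^3 + 3*y^2}; counting standard monomials gives mu = 7. Corank 2; j^3 = (x + y)^3 is a perfect cube, so E-series; the 4-jet and mu = 7 give E_7.

E7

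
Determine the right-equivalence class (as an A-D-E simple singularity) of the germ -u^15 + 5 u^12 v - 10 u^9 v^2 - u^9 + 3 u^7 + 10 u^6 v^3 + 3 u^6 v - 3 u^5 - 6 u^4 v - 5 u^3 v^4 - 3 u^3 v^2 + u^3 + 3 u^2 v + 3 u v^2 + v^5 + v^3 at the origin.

The Hessian of f at 0 is [[0, 0], [0, 0]] with rank 0, so corank 2. A Groebner basis of the Jacobian ideal J(f) in C{u,v} is {u^2/2 + u*v^3 + u*v + v^2/2, v^4, u^3 - 3*u*v^2 - 2*v^3, u^2*v + 2*u*v^2 + v^3}; counting standard monomials gives mu = 8. Corank 2; j^3 = (u + v)^3 is a perfect cube, so E-series; the 5-jet and mu = 8 give E_8.

E_8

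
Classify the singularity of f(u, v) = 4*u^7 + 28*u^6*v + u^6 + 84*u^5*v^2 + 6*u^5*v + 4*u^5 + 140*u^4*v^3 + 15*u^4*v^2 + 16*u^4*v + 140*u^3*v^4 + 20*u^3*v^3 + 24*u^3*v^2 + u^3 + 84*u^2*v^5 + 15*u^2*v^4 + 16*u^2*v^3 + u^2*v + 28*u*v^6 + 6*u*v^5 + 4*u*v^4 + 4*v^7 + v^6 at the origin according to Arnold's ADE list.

The Hessian of f at 0 is [[0, 0], [0, 0]] with rank 0, so corank 2. A Groebner basis of the Jacobian ideal J(f) in C{u,v} is {u^2/2 + u*v/2 + v^4, u^3, u^2*v, -u^2/3 + u*v^2}; counting standard monomials gives mu = 7. Corank 2; j^3 = u^2*(u + v) has shape L^2 M (L != M), so D-series; mu = 7 gives D_7.

D_{7}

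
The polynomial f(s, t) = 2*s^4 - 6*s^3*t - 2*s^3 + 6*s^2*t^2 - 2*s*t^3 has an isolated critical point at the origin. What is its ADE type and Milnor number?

Type E_7, Milnor number mu = 7.

The Hessian of f at 0 is [[0, 0], [0, 0]] with rank 0, so corank 2. A Groebner basis of the Jacobian ideal J(f) in C{s,t} is {3*s^2 + t^4 + t^3, s^3, s^2*t - s^2 - t^3/3, -2*s^2 + s*t^2 - 2*t^3/3}; counting standard monomials gives mu = 7. Corank 2; j^3 = -2*s^3 is a perfect cube, so E-series; the 4-jet and mu = 7 give E_7.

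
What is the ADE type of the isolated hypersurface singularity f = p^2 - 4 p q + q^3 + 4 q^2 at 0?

The Hessian of f at 0 is [[2, -4], [-4, 8]] with rank 1, so corank 1. A Groebner basis of the Jacobian ideal J(f) in C{p,q} is {q^2, p - 2*q}; counting standard monomials gives mu = 2. Corank 1: A-series; mu = 2 gives A_2.

A_{2}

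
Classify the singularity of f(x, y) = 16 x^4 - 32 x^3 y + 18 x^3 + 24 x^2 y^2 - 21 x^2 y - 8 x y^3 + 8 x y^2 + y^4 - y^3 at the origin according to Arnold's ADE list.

The Hessian of f at 0 is [[0, 0], [0, 0]] with rank 0, so corank 2. A Groebner basis of the Jacobian ideal J(f) in C{x,y} is {x*y^2 - 27*x*y/8 + 9*y^2/8, -81*x*y/8 + y^3 + 27*y^2/8, x^2 - 5*x*y/6 + y^2/6}; counting standard monomials gives mu = 5. Corank 2; j^3 = (2*x - y)*(3*x - y)^2 has shape L^2 M (L != M), so D-series; mu = 5 gives D_5.

D5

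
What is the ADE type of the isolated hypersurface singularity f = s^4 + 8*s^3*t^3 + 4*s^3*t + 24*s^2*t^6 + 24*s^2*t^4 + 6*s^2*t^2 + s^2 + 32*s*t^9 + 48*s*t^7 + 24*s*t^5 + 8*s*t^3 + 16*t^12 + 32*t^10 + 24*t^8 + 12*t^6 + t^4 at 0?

A_3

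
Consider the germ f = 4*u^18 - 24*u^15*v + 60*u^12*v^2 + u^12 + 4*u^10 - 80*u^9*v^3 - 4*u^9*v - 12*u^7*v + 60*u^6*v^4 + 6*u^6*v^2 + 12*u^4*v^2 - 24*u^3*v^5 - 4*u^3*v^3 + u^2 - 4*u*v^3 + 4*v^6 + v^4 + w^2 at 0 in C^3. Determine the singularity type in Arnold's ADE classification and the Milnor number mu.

Type A3, Milnor number mu = 3.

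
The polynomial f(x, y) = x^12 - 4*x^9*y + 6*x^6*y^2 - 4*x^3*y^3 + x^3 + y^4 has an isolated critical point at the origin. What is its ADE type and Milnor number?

Type E_{6}, Milnor number mu = 6.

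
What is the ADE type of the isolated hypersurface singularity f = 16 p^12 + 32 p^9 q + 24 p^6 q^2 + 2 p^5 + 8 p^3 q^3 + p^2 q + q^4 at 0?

D_5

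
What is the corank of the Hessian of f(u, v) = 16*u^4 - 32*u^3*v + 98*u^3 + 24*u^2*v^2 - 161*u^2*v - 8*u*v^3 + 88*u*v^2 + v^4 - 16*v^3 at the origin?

2

The Hessian at 0 is [[0, 0], [0, 0]] of rank 0; hence corank 2.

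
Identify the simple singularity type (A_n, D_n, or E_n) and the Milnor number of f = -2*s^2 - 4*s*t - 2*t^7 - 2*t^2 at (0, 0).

The Hessian of f at 0 has rank 1. Corank 1: A-series; mu = 6 gives A_6.

Type A_6, Milnor number mu = 6.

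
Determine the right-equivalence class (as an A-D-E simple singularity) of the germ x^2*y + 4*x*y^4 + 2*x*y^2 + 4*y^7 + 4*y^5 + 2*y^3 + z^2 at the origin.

D4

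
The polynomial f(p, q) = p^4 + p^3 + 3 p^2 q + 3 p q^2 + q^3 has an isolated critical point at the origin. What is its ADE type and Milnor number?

Type E6, Milnor number mu = 6.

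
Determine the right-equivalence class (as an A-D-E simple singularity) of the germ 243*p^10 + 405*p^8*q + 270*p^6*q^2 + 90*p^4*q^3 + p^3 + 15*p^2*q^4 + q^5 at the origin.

The Hessian of f at 0 has rank 0. Corank 2; j^3 = p^3 is a perfect cube, so E-series; the 5-jet and mu = 8 give E_8.

E_8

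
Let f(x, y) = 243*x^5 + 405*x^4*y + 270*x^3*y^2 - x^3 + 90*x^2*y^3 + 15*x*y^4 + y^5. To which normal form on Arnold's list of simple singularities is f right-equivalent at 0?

E8

The Hessian of f at 0 has rank 0. Corank 2; j^3 = -x^3 is a perfect cube, so E-series; the 5-jet and mu = 8 give E_8.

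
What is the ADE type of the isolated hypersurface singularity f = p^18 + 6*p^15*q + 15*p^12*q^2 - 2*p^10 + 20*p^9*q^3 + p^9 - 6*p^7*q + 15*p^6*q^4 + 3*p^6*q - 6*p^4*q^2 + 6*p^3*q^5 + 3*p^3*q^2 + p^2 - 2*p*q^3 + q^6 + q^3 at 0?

A2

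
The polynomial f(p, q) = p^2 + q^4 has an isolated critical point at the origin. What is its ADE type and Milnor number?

Type A3, Milnor number mu = 3.

The Hessian of f at 0 has rank 1. Corank 1: A-series; mu = 3 gives A_3.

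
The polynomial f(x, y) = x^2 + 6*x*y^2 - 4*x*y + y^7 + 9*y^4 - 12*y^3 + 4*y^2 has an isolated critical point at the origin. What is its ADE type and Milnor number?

The Hessian of f at 0 is [[2, -4], [-4, 8]] with rank 1, so corank 1. A Groebner basis of the Jacobian ideal J(f) in C{x,y} is {x^3 - 6*x^2*y - 4*x^2 + 32*x*y/3 + 16*x/9 - 32*y/9, x/3 + y^2 - 2*y/3}; counting standard monomials gives mu = 6. Corank 1: A-series; mu = 6 gives A_6.

Type A6, Milnor number mu = 6.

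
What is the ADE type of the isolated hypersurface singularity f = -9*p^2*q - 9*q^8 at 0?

D_{9}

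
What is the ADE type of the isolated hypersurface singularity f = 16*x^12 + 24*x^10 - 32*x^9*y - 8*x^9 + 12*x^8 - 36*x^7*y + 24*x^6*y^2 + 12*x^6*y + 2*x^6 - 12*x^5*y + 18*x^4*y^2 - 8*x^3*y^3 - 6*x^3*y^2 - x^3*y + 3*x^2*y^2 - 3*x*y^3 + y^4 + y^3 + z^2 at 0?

E7

The Hessian of f at 0 has rank 1. Corank 2; j^3 = y^3 is a perfect cube, so E-series; the 4-jet and mu = 7 give E_7.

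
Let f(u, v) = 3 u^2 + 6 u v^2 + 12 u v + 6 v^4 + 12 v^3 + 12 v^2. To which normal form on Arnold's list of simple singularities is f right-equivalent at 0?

The Hessian of f at 0 has rank 1. Corank 1: A-series; mu = 3 gives A_3.

A3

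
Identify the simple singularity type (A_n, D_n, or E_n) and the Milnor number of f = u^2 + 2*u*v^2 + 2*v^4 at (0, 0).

The Hessian of f at 0 has rank 1. Corank 1: A-series; mu = 3 gives A_3.

Type A_{3}, Milnor number mu = 3.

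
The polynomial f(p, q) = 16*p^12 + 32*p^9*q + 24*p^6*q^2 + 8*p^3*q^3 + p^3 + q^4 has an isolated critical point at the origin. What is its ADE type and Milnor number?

Type E_6, Milnor number mu = 6.

The Hessian of f at 0 has rank 0. Corank 2; j^3 = p^3 is a perfect cube, so E-series; the 4-jet and mu = 6 give E_6.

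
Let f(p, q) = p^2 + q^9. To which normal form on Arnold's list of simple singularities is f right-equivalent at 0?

A8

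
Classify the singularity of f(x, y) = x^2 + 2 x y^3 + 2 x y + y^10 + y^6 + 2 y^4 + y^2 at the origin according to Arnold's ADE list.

The Hessian of f at 0 has rank 1. Corank 1: A-series; mu = 9 gives A_9.

A_9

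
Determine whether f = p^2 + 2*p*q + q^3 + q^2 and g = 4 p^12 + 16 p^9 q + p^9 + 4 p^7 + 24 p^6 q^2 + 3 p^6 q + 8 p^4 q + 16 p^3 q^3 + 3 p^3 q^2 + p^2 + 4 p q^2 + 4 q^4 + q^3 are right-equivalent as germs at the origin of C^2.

Yes.

The Hessian of f at 0 is [[2, 2], [2, 2]] with rank 1, so corank 1. A Groebner basis of the Jacobian ideal J(f) in C{p,q} is {q^2, p + q}; counting standard monomials gives mu = 2. Corank 1: A-series; mu = 2 gives A_2. The Hessian of g at 0 is [[2, 0], [0, 0]] with rank 1, so corank 1. A Groebner basis of the Jacobian ideal J(g) in C{p,q} is {q^2, p}; counting standard monomials gives mu = 2. Corank 1: A-series; mu = 2 gives A_2. Both have type A_2, hence right-equivalent.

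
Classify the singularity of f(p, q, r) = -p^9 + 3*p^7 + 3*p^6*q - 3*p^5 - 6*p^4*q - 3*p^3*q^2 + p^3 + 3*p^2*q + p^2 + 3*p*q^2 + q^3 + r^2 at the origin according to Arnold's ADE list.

A_{2}

The Hessian of f at 0 has rank 2. Corank 1: A-series; mu = 2 gives A_2.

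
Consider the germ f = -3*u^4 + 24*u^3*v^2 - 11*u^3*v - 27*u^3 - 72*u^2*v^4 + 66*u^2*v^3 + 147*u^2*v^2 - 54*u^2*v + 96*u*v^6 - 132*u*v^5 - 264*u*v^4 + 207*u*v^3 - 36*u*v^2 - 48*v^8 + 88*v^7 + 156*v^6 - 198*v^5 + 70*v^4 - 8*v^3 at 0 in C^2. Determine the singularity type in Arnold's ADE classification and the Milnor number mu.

The Hessian of f at 0 is [[0, 0], [0, 0]] with rank 0, so corank 2. A Groebner basis of the Jacobian ideal J(f) in C{u,v} is {-19683*u^2/79379 - 26244*u*v/79379 + v^4 - 27*v^3/79379 - 8748*v^2/79379, u^3 - 52758*u^2/79379 - 70344*u*v/79379 + 70342*v^3/238137 - 23448*v^2/79379, u^2*v + 52731*u^2/79379 + 70308*u*v/79379 - 316865*v^3/714411 + 23436*v^2/79379, -39528*u^2/79379 + u*v^2 - 52704*u*v/79379 + 475786*v^3/714411 - 17568*v^2/79379}; counting standard monomials gives mu = 7. Corank 2; j^3 = -(3*u + 2*v)^3 is a perfect cube, so E-series; the 4-jet and mu = 7 give E_7.

Type E_{7}, Milnor number mu = 7.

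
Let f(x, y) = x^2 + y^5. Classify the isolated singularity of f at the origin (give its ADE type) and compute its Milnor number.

Type A_4, Milnor number mu = 4.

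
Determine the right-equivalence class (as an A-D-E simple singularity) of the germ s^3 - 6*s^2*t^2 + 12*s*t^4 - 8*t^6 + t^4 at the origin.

E_6

The Hessian of f at 0 has rank 0. Corank 2; j^3 = s^3 is a perfect cube, so E-series; the 4-jet and mu = 6 give E_6.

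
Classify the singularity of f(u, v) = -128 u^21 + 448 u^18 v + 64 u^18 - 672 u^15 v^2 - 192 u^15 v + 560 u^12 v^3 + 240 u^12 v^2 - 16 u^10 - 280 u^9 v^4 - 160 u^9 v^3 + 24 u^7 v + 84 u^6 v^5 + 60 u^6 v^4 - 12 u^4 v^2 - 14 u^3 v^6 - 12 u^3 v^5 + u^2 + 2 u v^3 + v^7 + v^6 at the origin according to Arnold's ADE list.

The Hessian of f at 0 has rank 1. Corank 1: A-series; mu = 6 gives A_6.

A_{6}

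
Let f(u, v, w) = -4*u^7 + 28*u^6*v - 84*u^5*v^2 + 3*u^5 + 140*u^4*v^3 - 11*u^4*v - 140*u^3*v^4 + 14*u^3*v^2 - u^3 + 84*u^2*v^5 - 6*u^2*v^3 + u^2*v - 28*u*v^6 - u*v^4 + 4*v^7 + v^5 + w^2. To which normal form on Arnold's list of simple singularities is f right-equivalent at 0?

The Hessian of f at 0 has rank 1. Corank 2; j^3 = -u^2*(u - v) has shape L^2 M (L != M), so D-series; mu = 6 gives D_6.

D_{6}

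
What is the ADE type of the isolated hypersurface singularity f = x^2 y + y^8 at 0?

The Hessian of f at 0 has rank 0. Corank 2; j^3 = x^2*y has shape L^2 M (L != M), so D-series; mu = 9 gives D_9.

D_9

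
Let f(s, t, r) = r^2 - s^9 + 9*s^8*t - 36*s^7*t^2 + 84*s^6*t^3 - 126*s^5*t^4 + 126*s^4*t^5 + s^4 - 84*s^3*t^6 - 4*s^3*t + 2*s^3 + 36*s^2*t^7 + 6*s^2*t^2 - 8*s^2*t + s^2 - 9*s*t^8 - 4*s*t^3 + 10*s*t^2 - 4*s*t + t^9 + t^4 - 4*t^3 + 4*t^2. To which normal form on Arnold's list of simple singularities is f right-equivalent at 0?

A8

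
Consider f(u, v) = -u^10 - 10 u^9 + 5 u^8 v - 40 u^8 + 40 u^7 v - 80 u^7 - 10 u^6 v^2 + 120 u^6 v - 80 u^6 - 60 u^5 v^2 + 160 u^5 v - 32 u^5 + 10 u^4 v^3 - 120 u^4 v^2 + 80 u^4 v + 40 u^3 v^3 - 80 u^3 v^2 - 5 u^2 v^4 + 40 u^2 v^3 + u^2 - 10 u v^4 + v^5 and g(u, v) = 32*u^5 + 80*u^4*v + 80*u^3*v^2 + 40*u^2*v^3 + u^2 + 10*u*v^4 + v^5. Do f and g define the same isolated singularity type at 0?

Yes.

The Hessian of f at 0 has rank 1. Corank 1: A-series; mu = 4 gives A_4. The Hessian of g at 0 has rank 1. Corank 1: A-series; mu = 4 gives A_4. Both have type A_4, hence right-equivalent.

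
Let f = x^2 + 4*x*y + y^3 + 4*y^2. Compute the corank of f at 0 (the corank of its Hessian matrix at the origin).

1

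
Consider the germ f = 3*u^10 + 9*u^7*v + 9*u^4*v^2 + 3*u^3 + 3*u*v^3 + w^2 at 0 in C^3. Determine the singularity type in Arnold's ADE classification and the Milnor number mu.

Type E7, Milnor number mu = 7.

The Hessian of f at 0 is [[0, 0, 0], [0, 0, 0], [0, 0, 2]] with rank 1, so corank 2. A Groebner basis of the Jacobian ideal J(f) in C{u,v,w} is {u^3, u*v^2, 3*u^2 + v^3, w}; counting standard monomials gives mu = 7. Corank 2; j^3 = 3*u^3 is a perfect cube, so E-series; the 4-jet and mu = 7 give E_7.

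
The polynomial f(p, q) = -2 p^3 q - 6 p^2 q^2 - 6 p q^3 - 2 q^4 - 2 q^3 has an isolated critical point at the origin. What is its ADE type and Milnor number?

The Hessian of f at 0 has rank 0. Corank 2; j^3 = -2*q^3 is a perfect cube, so E-series; the 4-jet and mu = 7 give E_7.

Type E_7, Milnor number mu = 7.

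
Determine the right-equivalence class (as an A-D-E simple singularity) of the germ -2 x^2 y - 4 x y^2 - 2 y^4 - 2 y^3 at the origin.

The Hessian of f at 0 is [[0, 0], [0, 0]] with rank 0, so corank 2. A Groebner basis of the Jacobian ideal J(f) in C{x,y} is {x^3 - x^2/4 + y^2/4, x^2/4 + y^3 - y^2/4, x*y + y^2}; counting standard monomials gives mu = 5. Corank 2; j^3 = -2*y*(x + y)^2 has shape L^2 M (L != M), so D-series; mu = 5 gives D_5.

D5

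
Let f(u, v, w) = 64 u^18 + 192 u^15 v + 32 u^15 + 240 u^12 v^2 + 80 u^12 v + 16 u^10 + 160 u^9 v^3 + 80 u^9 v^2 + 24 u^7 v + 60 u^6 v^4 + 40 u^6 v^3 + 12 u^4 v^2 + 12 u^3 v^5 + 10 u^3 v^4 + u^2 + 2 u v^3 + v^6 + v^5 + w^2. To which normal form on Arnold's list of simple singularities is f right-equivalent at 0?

The Hessian of f at 0 is [[2, 0, 0], [0, 0, 0], [0, 0, 2]] with rank 2, so corank 1. A Groebner basis of the Jacobian ideal J(f) in C{u,v,w} is {u + v^3, u^2, u*v, w}; counting standard monomials gives mu = 4. Corank 1: A-series; mu = 4 gives A_4.

A_4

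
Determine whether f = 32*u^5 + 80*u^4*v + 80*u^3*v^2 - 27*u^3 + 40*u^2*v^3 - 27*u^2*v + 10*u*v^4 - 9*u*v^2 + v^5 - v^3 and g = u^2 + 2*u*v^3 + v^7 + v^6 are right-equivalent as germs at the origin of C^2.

No.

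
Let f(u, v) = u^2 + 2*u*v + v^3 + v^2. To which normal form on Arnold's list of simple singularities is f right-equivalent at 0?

The Hessian of f at 0 is [[2, 2], [2, 2]] with rank 1, so corank 1. A Groebner basis of the Jacobian ideal J(f) in C{u,v} is {v^2, u + v}; counting standard monomials gives mu = 2. Corank 1: A-series; mu = 2 gives A_2.

A_2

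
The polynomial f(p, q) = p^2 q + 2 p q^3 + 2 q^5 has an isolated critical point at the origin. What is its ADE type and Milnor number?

The Hessian of f at 0 has rank 0. Corank 2; j^3 = p^2*q has shape L^2 M (L != M), so D-series; mu = 6 gives D_6.

Type D_6, Milnor number mu = 6.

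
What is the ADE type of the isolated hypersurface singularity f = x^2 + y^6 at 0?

A_{5}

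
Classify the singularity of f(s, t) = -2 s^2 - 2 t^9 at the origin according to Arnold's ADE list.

The Hessian of f at 0 has rank 1. Corank 1: A-series; mu = 8 gives A_8.

A_8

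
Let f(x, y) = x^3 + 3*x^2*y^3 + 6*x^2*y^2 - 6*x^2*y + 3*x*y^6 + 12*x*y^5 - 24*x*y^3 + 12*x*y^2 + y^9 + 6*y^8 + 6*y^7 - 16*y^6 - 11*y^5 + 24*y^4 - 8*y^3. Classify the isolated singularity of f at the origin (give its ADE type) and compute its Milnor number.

Type E_{8}, Milnor number mu = 8.

The Hessian of f at 0 is [[0, 0], [0, 0]] with rank 0, so corank 2. A Groebner basis of the Jacobian ideal J(f) in C{x,y} is {x^2/2 + x*y^3 + 2*x*y^2 - 2*x*y - 4*y^3 + 2*y^2, y^4, x^3 - 12*x^2 - 60*x*y^2 + 48*x*y + 112*y^3 - 48*y^2, x^2*y - 2*x^2 - 12*x*y^2 + 8*x*y + 20*y^3 - 8*y^2}; counting standard monomials gives mu = 8. Corank 2; j^3 = (x - 2*y)^3 is a perfect cube, so E-series; the 5-jet and mu = 8 give E_8.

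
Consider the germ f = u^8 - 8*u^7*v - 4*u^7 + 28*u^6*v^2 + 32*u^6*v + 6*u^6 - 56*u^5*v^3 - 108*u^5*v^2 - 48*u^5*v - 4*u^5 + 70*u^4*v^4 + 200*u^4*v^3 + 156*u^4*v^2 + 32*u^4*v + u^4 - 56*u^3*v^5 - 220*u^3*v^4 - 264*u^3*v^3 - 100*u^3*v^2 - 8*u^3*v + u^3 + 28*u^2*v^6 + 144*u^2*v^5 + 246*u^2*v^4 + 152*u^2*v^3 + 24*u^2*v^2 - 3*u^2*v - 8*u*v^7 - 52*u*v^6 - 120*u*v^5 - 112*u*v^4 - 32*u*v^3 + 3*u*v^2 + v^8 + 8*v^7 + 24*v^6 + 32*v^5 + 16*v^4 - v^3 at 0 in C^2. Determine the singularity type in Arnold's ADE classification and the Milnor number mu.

The Hessian of f at 0 has rank 0. Corank 2; j^3 = (u - v)^3 is a perfect cube, so E-series; the 4-jet and mu = 6 give E_6.

Type E6, Milnor number mu = 6.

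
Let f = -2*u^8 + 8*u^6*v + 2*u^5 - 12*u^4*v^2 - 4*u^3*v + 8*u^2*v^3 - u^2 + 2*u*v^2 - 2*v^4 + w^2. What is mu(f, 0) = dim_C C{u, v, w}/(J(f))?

The Hessian of f at 0 has rank 2. Corank 1: A-series; mu = 3 gives A_3.

3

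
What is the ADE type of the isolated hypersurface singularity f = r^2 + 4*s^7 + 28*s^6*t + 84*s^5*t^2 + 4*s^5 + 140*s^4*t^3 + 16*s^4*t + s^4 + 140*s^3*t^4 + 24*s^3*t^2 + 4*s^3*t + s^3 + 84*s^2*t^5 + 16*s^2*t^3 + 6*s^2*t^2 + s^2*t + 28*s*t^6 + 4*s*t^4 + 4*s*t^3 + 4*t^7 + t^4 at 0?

D_5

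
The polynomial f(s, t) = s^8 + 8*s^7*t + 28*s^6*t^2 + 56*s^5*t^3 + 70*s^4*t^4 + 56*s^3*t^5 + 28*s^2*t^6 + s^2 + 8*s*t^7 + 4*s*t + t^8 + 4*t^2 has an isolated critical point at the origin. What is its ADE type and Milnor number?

Type A_7, Milnor number mu = 7.

The Hessian of f at 0 is [[2, 4], [4, 8]] with rank 1, so corank 1. A Groebner basis of the Jacobian ideal J(f) in C{s,t} is {t^7, s + 2*t}; counting standard monomials gives mu = 7. Corank 1: A-series; mu = 7 gives A_7.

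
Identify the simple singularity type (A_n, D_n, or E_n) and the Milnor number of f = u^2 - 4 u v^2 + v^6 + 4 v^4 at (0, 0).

The Hessian of f at 0 is [[2, 0], [0, 0]] with rank 1, so corank 1. A Groebner basis of the Jacobian ideal J(f) in C{u,v} is {u^3, u^2*v, -u/2 + v^2}; counting standard monomials gives mu = 5. Corank 1: A-series; mu = 5 gives A_5.

Type A5, Milnor number mu = 5.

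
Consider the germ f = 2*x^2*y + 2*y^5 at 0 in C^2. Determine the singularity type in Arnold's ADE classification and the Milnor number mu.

The Hessian of f at 0 has rank 0. Corank 2; j^3 = 2*x^2*y has shape L^2 M (L != M), so D-series; mu = 6 gives D_6.

Type D_6, Milnor number mu = 6.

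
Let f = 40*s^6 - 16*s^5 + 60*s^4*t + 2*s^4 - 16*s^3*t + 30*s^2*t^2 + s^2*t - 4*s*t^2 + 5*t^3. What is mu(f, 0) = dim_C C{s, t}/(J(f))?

4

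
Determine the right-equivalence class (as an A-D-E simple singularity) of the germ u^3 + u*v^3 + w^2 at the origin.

E_7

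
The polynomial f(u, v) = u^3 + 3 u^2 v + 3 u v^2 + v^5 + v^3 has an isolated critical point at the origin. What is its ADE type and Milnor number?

The Hessian of f at 0 has rank 0. Corank 2; j^3 = (u + v)^3 is a perfect cube, so E-series; the 5-jet and mu = 8 give E_8.

Type E_8, Milnor number mu = 8.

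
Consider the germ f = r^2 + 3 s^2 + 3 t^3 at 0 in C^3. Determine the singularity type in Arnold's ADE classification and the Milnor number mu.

Type A_{2}, Milnor number mu = 2.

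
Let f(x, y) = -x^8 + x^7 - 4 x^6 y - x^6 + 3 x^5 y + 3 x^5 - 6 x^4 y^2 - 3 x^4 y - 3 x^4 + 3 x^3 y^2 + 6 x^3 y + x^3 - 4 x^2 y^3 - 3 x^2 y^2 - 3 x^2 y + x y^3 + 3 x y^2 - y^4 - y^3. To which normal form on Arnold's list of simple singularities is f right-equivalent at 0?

E_{7}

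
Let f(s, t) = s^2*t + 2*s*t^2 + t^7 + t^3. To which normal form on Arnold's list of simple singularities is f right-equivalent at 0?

D8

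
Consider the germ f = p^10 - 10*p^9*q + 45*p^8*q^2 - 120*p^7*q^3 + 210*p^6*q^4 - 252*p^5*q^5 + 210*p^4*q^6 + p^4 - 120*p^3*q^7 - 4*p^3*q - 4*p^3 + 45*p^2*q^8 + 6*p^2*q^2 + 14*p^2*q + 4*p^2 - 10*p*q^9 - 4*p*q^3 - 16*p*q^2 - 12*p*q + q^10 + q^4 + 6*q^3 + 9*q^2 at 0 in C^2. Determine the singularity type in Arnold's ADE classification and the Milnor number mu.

Type A9, Milnor number mu = 9.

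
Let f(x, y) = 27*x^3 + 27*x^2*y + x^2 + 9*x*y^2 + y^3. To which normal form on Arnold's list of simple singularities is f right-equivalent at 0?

A_{2}

The Hessian of f at 0 has rank 1. Corank 1: A-series; mu = 2 gives A_2.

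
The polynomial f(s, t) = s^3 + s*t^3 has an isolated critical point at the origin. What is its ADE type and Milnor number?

The Hessian of f at 0 is [[0, 0], [0, 0]] with rank 0, so corank 2. A Groebner basis of the Jacobian ideal J(f) in C{s,t} is {s^3, s*t^2, 3*s^2 + t^3}; counting standard monomials gives mu = 7. Corank 2; j^3 = s^3 is a perfect cube, so E-series; the 4-jet and mu = 7 give E_7.

Type E_{7}, Milnor number mu = 7.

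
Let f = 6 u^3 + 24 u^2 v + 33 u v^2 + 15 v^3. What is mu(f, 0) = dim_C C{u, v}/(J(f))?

4

The Hessian of f at 0 has rank 0. Corank 2; j^3 = 3*(u + v)*(2*u^2 + 6*u*v + 5*v^2) splits into three distinct lines over C (the quadratic factor has nonzero discriminant), so D_4.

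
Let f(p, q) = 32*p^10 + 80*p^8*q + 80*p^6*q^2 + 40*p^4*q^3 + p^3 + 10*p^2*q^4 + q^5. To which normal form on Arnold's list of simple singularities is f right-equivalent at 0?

The Hessian of f at 0 is [[0, 0], [0, 0]] with rank 0, so corank 2. A Groebner basis of the Jacobian ideal J(f) in C{p,q} is {q^4, p^2}; counting standard monomials gives mu = 8. Corank 2; j^3 = p^3 is a perfect cube, so E-series; the 5-jet and mu = 8 give E_8.

E8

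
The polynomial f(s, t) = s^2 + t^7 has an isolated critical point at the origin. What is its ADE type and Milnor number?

Type A6, Milnor number mu = 6.

The Hessian of f at 0 is [[2, 0], [0, 0]] with rank 1, so corank 1. A Groebner basis of the Jacobian ideal J(f) in C{s,t} is {t^6, s}; counting standard monomials gives mu = 6. Corank 1: A-series; mu = 6 gives A_6.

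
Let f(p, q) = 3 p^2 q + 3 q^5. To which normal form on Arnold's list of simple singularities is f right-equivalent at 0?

The Hessian of f at 0 has rank 0. Corank 2; j^3 = 3*p^2*q has shape L^2 M (L != M), so D-series; mu = 6 gives D_6.

D_{6}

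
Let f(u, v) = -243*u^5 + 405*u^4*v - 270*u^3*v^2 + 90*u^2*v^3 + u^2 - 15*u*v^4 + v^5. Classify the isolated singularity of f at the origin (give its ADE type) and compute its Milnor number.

Type A_{4}, Milnor number mu = 4.

The Hessian of f at 0 is [[2, 0], [0, 0]] with rank 1, so corank 1. A Groebner basis of the Jacobian ideal J(f) in C{u,v} is {v^4, u}; counting standard monomials gives mu = 4. Corank 1: A-series; mu = 4 gives A_4.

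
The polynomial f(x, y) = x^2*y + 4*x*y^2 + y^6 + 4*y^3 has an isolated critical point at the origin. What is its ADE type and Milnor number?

The Hessian of f at 0 has rank 0. Corank 2; j^3 = y*(x + 2*y)^2 has shape L^2 M (L != M), so D-series; mu = 7 gives D_7.

Type D_{7}, Milnor number mu = 7.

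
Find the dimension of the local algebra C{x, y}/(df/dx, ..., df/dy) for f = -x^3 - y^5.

8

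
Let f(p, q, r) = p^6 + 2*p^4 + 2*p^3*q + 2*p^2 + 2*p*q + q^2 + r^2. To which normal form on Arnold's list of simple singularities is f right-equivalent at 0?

A_1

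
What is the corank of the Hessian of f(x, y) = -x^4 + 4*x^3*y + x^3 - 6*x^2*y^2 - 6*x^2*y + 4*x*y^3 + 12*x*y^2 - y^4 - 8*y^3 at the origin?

2

Hessian at 0 has rank 0.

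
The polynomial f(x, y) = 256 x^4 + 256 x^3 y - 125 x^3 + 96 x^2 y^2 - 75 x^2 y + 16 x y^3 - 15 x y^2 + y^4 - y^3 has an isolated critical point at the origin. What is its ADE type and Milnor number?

The Hessian of f at 0 has rank 0. Corank 2; j^3 = -(5*x + y)^3 is a perfect cube, so E-series; the 4-jet and mu = 6 give E_6.

Type E6, Milnor number mu = 6.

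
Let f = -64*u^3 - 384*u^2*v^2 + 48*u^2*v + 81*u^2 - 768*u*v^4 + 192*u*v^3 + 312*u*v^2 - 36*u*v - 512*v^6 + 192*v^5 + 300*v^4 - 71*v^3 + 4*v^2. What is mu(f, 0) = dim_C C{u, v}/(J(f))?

The Hessian of f at 0 has rank 1. Corank 1: A-series; mu = 2 gives A_2.

2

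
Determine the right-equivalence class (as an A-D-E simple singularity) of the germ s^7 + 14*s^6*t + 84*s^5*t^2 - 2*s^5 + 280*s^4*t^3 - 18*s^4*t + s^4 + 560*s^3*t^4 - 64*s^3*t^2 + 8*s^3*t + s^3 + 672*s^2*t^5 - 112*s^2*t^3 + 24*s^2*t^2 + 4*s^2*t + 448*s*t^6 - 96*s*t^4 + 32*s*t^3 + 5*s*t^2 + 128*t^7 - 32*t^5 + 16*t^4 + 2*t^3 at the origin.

D_5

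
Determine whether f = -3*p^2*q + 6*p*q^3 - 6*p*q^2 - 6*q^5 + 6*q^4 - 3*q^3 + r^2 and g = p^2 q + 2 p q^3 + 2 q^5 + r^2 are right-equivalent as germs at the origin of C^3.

The Hessian of f at 0 is [[0, 0, 0], [0, 0, 0], [0, 0, 2]] with rank 1, so corank 2. A Groebner basis of the Jacobian ideal J(f) in C{p,q,r} is {p^3 + 3*p^2/4 + 5*p*q/2 + 7*q^2/4, p^2*q - p^2/2 - 2*p*q - 3*q^2/2, p^2/4 + p*q^2 + 3*p*q/2 + 5*q^2/4, -p*q + q^3 - q^2, r}; counting standard monomials gives mu = 6. Corank 2; j^3 = -3*q*(p + q)^2 has shape L^2 M (L != M), so D-series; mu = 6 gives D_6. The Hessian of g at 0 is [[0, 0, 0], [0, 0, 0], [0, 0, 2]] with rank 1, so corank 2. A Groebner basis of the Jacobian ideal J(g) in C{p,q,r} is {p^3, p^2*q, -p^2/4 + p*q^2, p*q + q^3, r}; counting standard monomials gives mu = 6. Corank 2; j^3 = p^2*q has shape L^2 M (L != M), so D-series; mu = 6 gives D_6. Both have type D_6, hence right-equivalent.

Yes.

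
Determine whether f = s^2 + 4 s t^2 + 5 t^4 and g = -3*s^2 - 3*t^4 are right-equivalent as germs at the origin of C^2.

The Hessian of f at 0 is [[2, 0], [0, 0]] with rank 1, so corank 1. A Groebner basis of the Jacobian ideal J(f) in C{s,t} is {s^2, s*t, s/2 + t^2}; counting standard monomials gives mu = 3. Corank 1: A-series; mu = 3 gives A_3. The Hessian of g at 0 is [[-6, 0], [0, 0]] with rank 1, so corank 1. A Groebner basis of the Jacobian ideal J(g) in C{s,t} is {t^3, s}; counting standard monomials gives mu = 3. Corank 1: A-series; mu = 3 gives A_3. Both have type A_3, hence right-equivalent.

Yes.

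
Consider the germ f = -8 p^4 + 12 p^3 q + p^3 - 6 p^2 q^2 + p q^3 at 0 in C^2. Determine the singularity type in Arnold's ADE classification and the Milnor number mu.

Type E7, Milnor number mu = 7.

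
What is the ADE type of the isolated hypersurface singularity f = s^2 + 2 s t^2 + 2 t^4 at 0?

A_{3}

The Hessian of f at 0 has rank 1. Corank 1: A-series; mu = 3 gives A_3.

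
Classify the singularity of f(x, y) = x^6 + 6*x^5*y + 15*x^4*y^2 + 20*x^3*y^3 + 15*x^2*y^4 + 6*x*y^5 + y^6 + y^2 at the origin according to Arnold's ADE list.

The Hessian of f at 0 has rank 1. Corank 1: A-series; mu = 5 gives A_5.

A_{5}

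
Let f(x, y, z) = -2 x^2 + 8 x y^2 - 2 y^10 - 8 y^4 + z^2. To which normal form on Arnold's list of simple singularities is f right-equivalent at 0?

The Hessian of f at 0 has rank 2. Corank 1: A-series; mu = 9 gives A_9.

A9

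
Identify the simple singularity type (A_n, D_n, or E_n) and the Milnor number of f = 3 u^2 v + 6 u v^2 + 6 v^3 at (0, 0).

Type D_{4}, Milnor number mu = 4.

The Hessian of f at 0 has rank 0. Corank 2; j^3 = 3*v*(u^2 + 2*u*v + 2*v^2) splits into three distinct lines over C (the quadratic factor has nonzero discriminant), so D_4.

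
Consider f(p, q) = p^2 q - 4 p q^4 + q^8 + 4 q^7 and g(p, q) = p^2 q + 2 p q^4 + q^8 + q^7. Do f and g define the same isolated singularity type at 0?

The Hessian of f at 0 is [[0, 0], [0, 0]] with rank 0, so corank 2. A Groebner basis of the Jacobian ideal J(f) in C{p,q} is {p^2*q^2, -p^2*q - p^2/2 + p*q^3, -p*q/2 + q^4, p^3}; counting standard monomials gives mu = 9. Corank 2; j^3 = p^2*q has shape L^2 M (L != M), so D-series; mu = 9 gives D_9. The Hessian of g at 0 is [[0, 0], [0, 0]] with rank 0, so corank 2. A Groebner basis of the Jacobian ideal J(g) in C{p,q} is {p^2*q^2, 8*p^2*q + p^2 + p*q^3, p*q + q^4, p^3}; counting standard monomials gives mu = 9. Corank 2; j^3 = p^2*q has shape L^2 M (L != M), so D-series; mu = 9 gives D_9. Both have type D_9, hence right-equivalent.

Yes.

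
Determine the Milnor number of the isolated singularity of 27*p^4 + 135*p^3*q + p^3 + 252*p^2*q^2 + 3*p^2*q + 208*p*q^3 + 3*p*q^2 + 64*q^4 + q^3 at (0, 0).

7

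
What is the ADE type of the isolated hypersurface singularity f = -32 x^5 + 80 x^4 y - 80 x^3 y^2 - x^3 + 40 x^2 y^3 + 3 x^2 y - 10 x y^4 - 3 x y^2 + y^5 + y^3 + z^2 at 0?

E_8

The Hessian of f at 0 is [[0, 0, 0], [0, 0, 0], [0, 0, 2]] with rank 1, so corank 2. A Groebner basis of the Jacobian ideal J(f) in C{x,y,z} is {y^5, x*y^3 - 7*y^4/8, x^2 - 2*x*y + y^2, z}; counting standard monomials gives mu = 8. Corank 2; j^3 = -(x - y)^3 is a perfect cube, so E-series; the 5-jet and mu = 8 give E_8.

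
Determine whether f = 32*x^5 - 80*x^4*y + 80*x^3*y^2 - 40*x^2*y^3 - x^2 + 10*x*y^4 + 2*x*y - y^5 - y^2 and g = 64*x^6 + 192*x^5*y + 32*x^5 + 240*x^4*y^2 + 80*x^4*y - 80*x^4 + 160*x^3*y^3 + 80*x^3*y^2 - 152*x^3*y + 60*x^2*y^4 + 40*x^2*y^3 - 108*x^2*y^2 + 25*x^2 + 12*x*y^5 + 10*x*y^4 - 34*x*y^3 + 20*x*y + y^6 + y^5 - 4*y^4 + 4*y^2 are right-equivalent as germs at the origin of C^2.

Yes.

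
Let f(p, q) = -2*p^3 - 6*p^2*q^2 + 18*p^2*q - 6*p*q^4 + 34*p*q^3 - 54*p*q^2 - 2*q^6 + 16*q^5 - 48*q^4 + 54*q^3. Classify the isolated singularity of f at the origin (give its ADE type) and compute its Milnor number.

The Hessian of f at 0 has rank 0. Corank 2; j^3 = -2*(p - 3*q)^3 is a perfect cube, so E-series; the 4-jet and mu = 7 give E_7.

Type E7, Milnor number mu = 7.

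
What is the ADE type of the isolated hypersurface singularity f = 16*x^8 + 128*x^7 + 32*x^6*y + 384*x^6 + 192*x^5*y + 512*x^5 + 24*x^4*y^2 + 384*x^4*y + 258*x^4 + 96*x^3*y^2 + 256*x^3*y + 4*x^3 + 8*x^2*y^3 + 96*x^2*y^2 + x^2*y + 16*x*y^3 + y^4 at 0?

The Hessian of f at 0 has rank 0. Corank 2; j^3 = x^2*(4*x + y) has shape L^2 M (L != M), so D-series; mu = 5 gives D_5.

D_5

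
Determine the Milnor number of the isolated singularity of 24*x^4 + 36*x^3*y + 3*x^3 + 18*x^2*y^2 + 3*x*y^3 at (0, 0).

7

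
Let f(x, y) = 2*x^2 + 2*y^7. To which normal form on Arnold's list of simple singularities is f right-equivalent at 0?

A6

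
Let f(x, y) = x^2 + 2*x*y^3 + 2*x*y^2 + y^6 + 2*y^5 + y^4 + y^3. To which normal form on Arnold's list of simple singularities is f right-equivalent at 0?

A_{2}

The Hessian of f at 0 has rank 1. Corank 1: A-series; mu = 2 gives A_2.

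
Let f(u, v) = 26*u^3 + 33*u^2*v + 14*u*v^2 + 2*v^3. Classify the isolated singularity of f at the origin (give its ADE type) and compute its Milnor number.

The Hessian of f at 0 has rank 0. Corank 2; j^3 = (2*u + v)*(13*u^2 + 10*u*v + 2*v^2) splits into three distinct lines over C (the quadratic factor has nonzero discriminant), so D_4.

Type D_{4}, Milnor number mu = 4.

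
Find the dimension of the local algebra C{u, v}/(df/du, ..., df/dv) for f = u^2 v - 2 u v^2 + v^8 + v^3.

9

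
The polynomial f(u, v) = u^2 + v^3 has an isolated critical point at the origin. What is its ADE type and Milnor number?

The Hessian of f at 0 has rank 1. Corank 1: A-series; mu = 2 gives A_2.

Type A_{2}, Milnor number mu = 2.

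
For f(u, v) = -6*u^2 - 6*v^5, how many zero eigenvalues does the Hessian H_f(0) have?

The Hessian at 0 is [[-12, 0], [0, 0]] of rank 1; hence corank 1.

1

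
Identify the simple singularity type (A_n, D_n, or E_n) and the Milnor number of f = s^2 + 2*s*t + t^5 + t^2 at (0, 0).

The Hessian of f at 0 has rank 1. Corank 1: A-series; mu = 4 gives A_4.

Type A_4, Milnor number mu = 4.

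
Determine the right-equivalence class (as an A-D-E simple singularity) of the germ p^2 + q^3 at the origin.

A_{2}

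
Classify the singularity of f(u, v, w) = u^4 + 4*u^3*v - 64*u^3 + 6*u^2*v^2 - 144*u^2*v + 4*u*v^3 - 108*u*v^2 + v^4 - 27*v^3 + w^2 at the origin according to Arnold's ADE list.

The Hessian of f at 0 has rank 1. Corank 2; j^3 = -(4*u + 3*v)^3 is a perfect cube, so E-series; the 4-jet and mu = 6 give E_6.

E6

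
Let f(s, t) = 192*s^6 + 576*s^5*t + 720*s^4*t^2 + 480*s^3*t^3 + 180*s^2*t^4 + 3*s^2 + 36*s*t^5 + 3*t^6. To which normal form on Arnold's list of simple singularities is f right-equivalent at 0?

The Hessian of f at 0 has rank 1. Corank 1: A-series; mu = 5 gives A_5.

A_5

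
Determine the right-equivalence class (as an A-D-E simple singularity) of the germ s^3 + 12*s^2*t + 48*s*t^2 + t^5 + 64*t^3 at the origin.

E_8

The Hessian of f at 0 has rank 0. Corank 2; j^3 = (s + 4*t)^3 is a perfect cube, so E-series; the 5-jet and mu = 8 give E_8.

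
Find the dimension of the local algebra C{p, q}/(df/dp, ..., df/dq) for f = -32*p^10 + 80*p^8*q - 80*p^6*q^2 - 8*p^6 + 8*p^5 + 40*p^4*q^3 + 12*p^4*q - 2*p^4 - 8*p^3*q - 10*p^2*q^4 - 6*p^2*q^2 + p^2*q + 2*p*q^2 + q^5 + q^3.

6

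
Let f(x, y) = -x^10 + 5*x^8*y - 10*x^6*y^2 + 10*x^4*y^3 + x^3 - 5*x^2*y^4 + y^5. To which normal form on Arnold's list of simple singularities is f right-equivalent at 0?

The Hessian of f at 0 has rank 0. Corank 2; j^3 = x^3 is a perfect cube, so E-series; the 5-jet and mu = 8 give E_8.

E_{8}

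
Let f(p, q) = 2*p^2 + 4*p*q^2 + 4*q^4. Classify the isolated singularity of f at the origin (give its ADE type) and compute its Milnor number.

Type A_{3}, Milnor number mu = 3.

The Hessian of f at 0 is [[4, 0], [0, 0]] with rank 1, so corank 1. A Groebner basis of the Jacobian ideal J(f) in C{p,q} is {p^2, p*q, p + q^2}; counting standard monomials gives mu = 3. Corank 1: A-series; mu = 3 gives A_3.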